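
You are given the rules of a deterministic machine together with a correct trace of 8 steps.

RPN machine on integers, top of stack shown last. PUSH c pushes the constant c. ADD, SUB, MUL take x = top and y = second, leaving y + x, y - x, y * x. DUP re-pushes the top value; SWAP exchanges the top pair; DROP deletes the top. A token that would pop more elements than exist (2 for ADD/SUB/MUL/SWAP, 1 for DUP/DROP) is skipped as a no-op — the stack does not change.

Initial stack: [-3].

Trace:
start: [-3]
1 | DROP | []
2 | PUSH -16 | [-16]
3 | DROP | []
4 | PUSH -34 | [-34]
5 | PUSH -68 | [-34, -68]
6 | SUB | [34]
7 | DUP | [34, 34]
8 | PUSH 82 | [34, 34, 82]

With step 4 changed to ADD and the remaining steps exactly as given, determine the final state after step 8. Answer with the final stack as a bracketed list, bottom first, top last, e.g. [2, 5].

(re-executing from step 4 with the substitution; state before step 4: [])
4 | ADD | []
5 | PUSH -68 | [-68]
6 | SUB | [-68]
7 | DUP | [-68, -68]
8 | PUSH 82 | [-68, -68, 82]

[-68, -68, 82]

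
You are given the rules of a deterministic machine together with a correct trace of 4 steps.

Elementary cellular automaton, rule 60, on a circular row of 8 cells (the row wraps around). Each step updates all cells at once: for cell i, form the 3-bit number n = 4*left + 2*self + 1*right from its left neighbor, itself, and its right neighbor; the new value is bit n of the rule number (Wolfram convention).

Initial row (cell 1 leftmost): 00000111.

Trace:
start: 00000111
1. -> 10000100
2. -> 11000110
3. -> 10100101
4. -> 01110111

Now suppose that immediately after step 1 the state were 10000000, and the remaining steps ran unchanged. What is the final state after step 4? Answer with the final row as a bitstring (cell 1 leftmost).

11110000

state after step 1 := 10000000
2. -> 11000000
3. -> 10100000
4. -> 11110000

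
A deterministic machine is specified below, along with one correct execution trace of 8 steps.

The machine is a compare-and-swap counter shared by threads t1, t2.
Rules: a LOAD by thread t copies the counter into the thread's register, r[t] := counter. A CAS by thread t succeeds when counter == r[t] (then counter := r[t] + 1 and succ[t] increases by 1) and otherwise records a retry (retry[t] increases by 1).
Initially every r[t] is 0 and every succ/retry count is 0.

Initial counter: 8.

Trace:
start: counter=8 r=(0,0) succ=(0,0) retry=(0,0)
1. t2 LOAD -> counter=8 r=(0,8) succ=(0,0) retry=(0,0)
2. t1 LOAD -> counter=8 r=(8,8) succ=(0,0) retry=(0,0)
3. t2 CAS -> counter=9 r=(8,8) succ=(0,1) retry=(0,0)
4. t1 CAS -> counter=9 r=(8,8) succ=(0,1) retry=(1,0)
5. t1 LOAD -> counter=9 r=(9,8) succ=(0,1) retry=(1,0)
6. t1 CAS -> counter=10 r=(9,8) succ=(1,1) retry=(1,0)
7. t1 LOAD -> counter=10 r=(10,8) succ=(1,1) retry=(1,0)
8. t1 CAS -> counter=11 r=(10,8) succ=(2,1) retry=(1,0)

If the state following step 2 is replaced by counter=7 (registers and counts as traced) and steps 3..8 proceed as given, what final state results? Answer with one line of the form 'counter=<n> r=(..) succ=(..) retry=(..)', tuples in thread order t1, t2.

state after step 2 := counter=7 r=(8,8) succ=(0,0) retry=(0,0)
3. t2 CAS -> counter=7 r=(8,8) succ=(0,0) retry=(0,1)
4. t1 CAS -> counter=7 r=(8,8) succ=(0,0) retry=(1,1)
5. t1 LOAD -> counter=7 r=(7,8) succ=(0,0) retry=(1,1)
6. t1 CAS -> counter=8 r=(7,8) succ=(1,0) retry=(1,1)
7. t1 LOAD -> counter=8 r=(8,8) succ=(1,0) retry=(1,1)
8. t1 CAS -> counter=9 r=(8,8) succ=(2,0) retry=(1,1)

counter=9 r=(8,8) succ=(2,0) retry=(1,1)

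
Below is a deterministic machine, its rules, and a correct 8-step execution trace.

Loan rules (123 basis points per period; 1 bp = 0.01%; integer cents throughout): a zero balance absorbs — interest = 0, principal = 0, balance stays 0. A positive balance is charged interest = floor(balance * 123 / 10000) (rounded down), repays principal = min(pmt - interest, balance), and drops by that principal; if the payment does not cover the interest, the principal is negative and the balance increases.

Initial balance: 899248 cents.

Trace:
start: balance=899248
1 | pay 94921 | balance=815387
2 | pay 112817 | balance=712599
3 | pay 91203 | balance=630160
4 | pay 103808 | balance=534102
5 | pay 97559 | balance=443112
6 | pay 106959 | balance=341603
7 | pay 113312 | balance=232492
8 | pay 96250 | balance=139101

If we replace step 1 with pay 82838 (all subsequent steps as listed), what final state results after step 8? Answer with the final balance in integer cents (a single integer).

152264

(re-executing from step 1 with the substitution; state before step 1: balance=899248)
1 | pay 82838 | balance=827470
2 | pay 112817 | balance=724830
3 | pay 91203 | balance=642542
4 | pay 103808 | balance=546637
5 | pay 97559 | balance=455801
6 | pay 106959 | balance=354448
7 | pay 113312 | balance=245495
8 | pay 96250 | balance=152264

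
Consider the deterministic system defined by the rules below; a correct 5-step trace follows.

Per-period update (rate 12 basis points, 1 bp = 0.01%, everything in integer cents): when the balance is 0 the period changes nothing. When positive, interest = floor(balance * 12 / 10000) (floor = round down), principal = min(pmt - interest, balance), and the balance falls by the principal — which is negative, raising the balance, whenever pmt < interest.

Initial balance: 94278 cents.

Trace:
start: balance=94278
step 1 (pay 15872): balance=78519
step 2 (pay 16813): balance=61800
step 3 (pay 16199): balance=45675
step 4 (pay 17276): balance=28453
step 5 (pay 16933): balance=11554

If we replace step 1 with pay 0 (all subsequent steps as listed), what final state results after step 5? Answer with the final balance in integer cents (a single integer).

27502

(re-executing from step 1 with the substitution; state before step 1: balance=94278)
step 1 (pay 0): balance=94391
step 2 (pay 16813): balance=77691
step 3 (pay 16199): balance=61585
step 4 (pay 17276): balance=44382
step 5 (pay 16933): balance=27502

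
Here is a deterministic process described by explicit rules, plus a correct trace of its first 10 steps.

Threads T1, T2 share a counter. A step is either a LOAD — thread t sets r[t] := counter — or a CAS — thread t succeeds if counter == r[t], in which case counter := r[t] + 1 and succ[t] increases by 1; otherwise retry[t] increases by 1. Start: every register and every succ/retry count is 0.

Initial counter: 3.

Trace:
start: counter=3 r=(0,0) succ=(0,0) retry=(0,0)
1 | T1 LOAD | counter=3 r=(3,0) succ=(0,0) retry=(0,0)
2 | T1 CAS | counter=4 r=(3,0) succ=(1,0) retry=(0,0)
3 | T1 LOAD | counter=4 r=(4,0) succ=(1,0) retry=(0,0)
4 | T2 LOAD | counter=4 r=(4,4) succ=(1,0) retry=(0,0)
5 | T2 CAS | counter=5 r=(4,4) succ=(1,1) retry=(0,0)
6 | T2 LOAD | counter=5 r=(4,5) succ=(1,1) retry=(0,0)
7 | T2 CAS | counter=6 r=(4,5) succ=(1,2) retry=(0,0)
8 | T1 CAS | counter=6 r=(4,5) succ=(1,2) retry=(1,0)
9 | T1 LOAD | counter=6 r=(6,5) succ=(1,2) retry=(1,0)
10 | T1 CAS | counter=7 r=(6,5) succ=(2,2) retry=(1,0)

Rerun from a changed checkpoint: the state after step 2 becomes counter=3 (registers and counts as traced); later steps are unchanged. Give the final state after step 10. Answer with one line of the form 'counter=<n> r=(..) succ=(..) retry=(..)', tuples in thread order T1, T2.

counter=6 r=(5,4) succ=(2,2) retry=(1,0)

state after step 2 := counter=3 r=(3,0) succ=(1,0) retry=(0,0)
3 | T1 LOAD | counter=3 r=(3,0) succ=(1,0) retry=(0,0)
4 | T2 LOAD | counter=3 r=(3,3) succ=(1,0) retry=(0,0)
5 | T2 CAS | counter=4 r=(3,3) succ=(1,1) retry=(0,0)
6 | T2 LOAD | counter=4 r=(3,4) succ=(1,1) retry=(0,0)
7 | T2 CAS | counter=5 r=(3,4) succ=(1,2) retry=(0,0)
8 | T1 CAS | counter=5 r=(3,4) succ=(1,2) retry=(1,0)
9 | T1 LOAD | counter=5 r=(5,4) succ=(1,2) retry=(1,0)
10 | T1 CAS | counter=6 r=(5,4) succ=(2,2) retry=(1,0)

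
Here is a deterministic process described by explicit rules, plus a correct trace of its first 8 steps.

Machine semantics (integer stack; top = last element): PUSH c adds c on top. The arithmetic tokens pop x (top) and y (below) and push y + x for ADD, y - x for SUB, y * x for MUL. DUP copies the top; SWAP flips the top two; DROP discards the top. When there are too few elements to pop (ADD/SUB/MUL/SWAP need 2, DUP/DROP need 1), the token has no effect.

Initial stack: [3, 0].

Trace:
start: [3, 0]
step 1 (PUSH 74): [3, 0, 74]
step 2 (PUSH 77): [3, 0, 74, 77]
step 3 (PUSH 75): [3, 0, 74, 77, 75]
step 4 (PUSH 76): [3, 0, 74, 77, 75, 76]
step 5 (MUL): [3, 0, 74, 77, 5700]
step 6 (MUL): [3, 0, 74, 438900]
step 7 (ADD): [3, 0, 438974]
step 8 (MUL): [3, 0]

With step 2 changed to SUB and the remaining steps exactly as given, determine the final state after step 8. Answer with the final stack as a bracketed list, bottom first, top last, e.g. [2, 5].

(re-executing from step 2 with the substitution; state before step 2: [3, 0, 74])
step 2 (SUB): [3, -74]
step 3 (PUSH 75): [3, -74, 75]
step 4 (PUSH 76): [3, -74, 75, 76]
step 5 (MUL): [3, -74, 5700]
step 6 (MUL): [3, -421800]
step 7 (ADD): [-421797]
step 8 (MUL): [-421797]

[-421797]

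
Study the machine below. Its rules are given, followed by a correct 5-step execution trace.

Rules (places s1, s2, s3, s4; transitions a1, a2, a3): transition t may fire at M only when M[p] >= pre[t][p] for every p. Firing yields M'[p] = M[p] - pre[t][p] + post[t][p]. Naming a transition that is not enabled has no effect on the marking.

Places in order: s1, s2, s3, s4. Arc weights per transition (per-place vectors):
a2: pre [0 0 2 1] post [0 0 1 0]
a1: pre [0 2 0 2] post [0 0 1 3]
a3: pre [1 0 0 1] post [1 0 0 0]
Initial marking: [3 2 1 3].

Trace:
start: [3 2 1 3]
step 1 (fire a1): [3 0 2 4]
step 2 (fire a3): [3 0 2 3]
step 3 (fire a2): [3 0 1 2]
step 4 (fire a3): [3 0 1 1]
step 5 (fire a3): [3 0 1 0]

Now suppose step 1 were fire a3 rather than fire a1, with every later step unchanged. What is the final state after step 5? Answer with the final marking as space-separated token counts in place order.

(re-executing from step 1 with the substitution; state before step 1: [3 2 1 3])
step 1 (fire a3): [3 2 1 2]
step 2 (fire a3): [3 2 1 1]
step 3 (fire a2): [3 2 1 1]
step 4 (fire a3): [3 2 1 0]
step 5 (fire a3): [3 2 1 0]

3 2 1 0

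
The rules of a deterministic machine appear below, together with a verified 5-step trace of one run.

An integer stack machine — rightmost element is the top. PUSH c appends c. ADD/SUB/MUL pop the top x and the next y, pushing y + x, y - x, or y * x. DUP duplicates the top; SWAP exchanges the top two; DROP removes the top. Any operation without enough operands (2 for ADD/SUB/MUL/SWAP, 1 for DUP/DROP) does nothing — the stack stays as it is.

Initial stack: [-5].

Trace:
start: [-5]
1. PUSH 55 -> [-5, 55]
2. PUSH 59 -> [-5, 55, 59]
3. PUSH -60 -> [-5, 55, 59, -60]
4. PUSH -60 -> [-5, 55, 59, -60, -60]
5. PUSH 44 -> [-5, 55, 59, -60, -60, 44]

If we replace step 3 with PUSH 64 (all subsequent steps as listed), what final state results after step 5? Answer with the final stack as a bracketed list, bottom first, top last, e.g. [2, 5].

[-5, 55, 59, 64, -60, 44]

(re-executing from step 3 with the substitution; state before step 3: [-5, 55, 59])
3. PUSH 64 -> [-5, 55, 59, 64]
4. PUSH -60 -> [-5, 55, 59, 64, -60]
5. PUSH 44 -> [-5, 55, 59, 64, -60, 44]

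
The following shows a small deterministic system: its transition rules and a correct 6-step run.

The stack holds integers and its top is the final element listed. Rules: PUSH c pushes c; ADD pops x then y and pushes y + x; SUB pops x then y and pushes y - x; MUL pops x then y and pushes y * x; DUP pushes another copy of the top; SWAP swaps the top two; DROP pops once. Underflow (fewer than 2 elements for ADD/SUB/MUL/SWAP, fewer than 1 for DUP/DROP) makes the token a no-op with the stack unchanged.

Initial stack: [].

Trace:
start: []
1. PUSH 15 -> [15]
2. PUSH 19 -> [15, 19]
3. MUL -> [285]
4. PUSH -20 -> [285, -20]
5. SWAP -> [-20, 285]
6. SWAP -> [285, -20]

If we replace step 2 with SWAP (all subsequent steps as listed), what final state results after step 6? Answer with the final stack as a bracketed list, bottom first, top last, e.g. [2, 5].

[15, -20]

(re-executing from step 2 with the substitution; state before step 2: [15])
2. SWAP -> [15]
3. MUL -> [15]
4. PUSH -20 -> [15, -20]
5. SWAP -> [-20, 15]
6. SWAP -> [15, -20]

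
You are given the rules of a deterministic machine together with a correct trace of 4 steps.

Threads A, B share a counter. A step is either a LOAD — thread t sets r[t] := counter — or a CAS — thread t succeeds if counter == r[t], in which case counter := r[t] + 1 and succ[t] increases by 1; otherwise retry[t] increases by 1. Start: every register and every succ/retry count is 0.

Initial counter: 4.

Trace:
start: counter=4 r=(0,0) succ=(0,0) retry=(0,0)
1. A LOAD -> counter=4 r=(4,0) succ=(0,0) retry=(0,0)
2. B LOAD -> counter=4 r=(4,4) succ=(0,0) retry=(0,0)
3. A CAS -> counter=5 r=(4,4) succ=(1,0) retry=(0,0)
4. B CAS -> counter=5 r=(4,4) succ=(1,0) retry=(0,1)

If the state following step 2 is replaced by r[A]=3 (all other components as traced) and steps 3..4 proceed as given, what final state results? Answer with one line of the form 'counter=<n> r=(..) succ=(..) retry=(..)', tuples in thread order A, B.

state after step 2 := counter=4 r=(3,4) succ=(0,0) retry=(0,0)
3. A CAS -> counter=4 r=(3,4) succ=(0,0) retry=(1,0)
4. B CAS -> counter=5 r=(3,4) succ=(0,1) retry=(1,0)

counter=5 r=(3,4) succ=(0,1) retry=(1,0)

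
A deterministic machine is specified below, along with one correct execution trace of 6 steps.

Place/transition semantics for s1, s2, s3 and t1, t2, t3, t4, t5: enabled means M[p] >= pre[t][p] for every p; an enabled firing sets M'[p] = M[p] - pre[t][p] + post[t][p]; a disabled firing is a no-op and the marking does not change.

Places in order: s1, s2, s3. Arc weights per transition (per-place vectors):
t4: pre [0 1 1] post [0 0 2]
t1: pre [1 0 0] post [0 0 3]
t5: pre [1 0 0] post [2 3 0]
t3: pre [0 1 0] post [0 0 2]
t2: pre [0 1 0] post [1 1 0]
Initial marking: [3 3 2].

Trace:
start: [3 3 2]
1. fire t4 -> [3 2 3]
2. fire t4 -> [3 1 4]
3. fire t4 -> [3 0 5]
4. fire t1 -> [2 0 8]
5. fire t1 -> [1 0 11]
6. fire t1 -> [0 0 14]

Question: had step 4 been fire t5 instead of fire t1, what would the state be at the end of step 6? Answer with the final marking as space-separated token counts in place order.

(re-executing from step 4 with the substitution; state before step 4: [3 0 5])
4. fire t5 -> [4 3 5]
5. fire t1 -> [3 3 8]
6. fire t1 -> [2 3 11]

2 3 11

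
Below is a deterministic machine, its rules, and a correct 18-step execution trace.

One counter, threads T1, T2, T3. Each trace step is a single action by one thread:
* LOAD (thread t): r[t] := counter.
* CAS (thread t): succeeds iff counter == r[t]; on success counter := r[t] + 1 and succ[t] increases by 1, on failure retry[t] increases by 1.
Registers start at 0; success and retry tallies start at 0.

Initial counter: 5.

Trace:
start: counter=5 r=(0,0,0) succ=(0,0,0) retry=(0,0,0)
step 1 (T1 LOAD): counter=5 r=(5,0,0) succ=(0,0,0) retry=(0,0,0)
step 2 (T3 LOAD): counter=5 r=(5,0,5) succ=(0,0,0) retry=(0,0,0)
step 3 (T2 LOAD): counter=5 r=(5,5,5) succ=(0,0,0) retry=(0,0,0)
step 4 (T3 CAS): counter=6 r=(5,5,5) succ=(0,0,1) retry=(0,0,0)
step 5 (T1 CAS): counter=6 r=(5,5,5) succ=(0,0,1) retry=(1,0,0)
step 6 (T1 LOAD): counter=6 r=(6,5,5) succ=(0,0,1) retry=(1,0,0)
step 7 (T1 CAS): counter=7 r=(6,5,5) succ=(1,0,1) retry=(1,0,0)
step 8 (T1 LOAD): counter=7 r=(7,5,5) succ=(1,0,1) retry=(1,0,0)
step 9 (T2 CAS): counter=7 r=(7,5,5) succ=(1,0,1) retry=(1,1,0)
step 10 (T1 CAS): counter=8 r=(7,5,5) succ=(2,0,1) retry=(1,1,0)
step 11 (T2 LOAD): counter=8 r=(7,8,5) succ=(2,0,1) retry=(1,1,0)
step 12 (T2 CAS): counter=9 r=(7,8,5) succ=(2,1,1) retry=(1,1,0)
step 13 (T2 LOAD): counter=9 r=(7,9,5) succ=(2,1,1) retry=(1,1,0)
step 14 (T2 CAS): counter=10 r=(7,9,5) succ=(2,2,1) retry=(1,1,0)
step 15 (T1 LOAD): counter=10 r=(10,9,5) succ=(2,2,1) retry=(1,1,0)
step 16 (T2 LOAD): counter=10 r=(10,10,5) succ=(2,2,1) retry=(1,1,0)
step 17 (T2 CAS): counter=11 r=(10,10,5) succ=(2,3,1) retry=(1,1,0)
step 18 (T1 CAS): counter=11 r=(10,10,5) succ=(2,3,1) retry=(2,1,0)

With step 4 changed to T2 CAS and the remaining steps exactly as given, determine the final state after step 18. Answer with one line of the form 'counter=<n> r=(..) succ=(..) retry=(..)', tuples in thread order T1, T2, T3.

(re-executing from step 4 with the substitution; state before step 4: counter=5 r=(5,5,5) succ=(0,0,0) retry=(0,0,0))
step 4 (T2 CAS): counter=6 r=(5,5,5) succ=(0,1,0) retry=(0,0,0)
step 5 (T1 CAS): counter=6 r=(5,5,5) succ=(0,1,0) retry=(1,0,0)
step 6 (T1 LOAD): counter=6 r=(6,5,5) succ=(0,1,0) retry=(1,0,0)
step 7 (T1 CAS): counter=7 r=(6,5,5) succ=(1,1,0) retry=(1,0,0)
step 8 (T1 LOAD): counter=7 r=(7,5,5) succ=(1,1,0) retry=(1,0,0)
step 9 (T2 CAS): counter=7 r=(7,5,5) succ=(1,1,0) retry=(1,1,0)
step 10 (T1 CAS): counter=8 r=(7,5,5) succ=(2,1,0) retry=(1,1,0)
step 11 (T2 LOAD): counter=8 r=(7,8,5) succ=(2,1,0) retry=(1,1,0)
step 12 (T2 CAS): counter=9 r=(7,8,5) succ=(2,2,0) retry=(1,1,0)
step 13 (T2 LOAD): counter=9 r=(7,9,5) succ=(2,2,0) retry=(1,1,0)
step 14 (T2 CAS): counter=10 r=(7,9,5) succ=(2,3,0) retry=(1,1,0)
step 15 (T1 LOAD): counter=10 r=(10,9,5) succ=(2,3,0) retry=(1,1,0)
step 16 (T2 LOAD): counter=10 r=(10,10,5) succ=(2,3,0) retry=(1,1,0)
step 17 (T2 CAS): counter=11 r=(10,10,5) succ=(2,4,0) retry=(1,1,0)
step 18 (T1 CAS): counter=11 r=(10,10,5) succ=(2,4,0) retry=(2,1,0)

counter=11 r=(10,10,5) succ=(2,4,0) retry=(2,1,0)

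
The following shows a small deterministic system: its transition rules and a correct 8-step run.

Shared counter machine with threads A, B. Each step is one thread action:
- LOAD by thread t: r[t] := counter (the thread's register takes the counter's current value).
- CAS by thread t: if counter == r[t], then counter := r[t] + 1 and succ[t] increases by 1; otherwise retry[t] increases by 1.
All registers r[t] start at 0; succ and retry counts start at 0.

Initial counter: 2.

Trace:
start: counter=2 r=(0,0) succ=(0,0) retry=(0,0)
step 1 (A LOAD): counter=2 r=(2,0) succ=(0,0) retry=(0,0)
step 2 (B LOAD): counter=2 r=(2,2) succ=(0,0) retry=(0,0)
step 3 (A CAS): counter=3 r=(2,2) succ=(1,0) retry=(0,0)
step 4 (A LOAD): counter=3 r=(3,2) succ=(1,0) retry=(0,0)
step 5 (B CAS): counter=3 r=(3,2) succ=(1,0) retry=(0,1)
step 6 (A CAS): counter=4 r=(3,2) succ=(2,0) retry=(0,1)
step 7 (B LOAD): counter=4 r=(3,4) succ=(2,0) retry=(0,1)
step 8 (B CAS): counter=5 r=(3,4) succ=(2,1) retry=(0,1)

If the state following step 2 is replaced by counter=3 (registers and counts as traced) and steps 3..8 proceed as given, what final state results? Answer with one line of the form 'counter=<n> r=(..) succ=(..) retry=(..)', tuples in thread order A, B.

counter=5 r=(3,4) succ=(1,1) retry=(1,1)

state after step 2 := counter=3 r=(2,2) succ=(0,0) retry=(0,0)
step 3 (A CAS): counter=3 r=(2,2) succ=(0,0) retry=(1,0)
step 4 (A LOAD): counter=3 r=(3,2) succ=(0,0) retry=(1,0)
step 5 (B CAS): counter=3 r=(3,2) succ=(0,0) retry=(1,1)
step 6 (A CAS): counter=4 r=(3,2) succ=(1,0) retry=(1,1)
step 7 (B LOAD): counter=4 r=(3,4) succ=(1,0) retry=(1,1)
step 8 (B CAS): counter=5 r=(3,4) succ=(1,1) retry=(1,1)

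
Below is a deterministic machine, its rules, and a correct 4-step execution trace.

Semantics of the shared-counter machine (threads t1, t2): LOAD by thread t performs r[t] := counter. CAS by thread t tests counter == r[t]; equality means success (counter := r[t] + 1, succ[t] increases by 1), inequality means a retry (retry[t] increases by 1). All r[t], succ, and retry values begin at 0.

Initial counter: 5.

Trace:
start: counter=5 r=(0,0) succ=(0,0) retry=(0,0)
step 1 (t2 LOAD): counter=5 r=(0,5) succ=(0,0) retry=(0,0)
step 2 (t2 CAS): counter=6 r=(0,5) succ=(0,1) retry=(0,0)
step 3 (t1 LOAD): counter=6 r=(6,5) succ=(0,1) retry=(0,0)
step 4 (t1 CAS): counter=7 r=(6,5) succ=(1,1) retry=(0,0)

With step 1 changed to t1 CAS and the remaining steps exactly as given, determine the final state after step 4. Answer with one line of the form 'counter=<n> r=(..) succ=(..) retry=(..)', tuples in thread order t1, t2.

(re-executing from step 1 with the substitution; state before step 1: counter=5 r=(0,0) succ=(0,0) retry=(0,0))
step 1 (t1 CAS): counter=5 r=(0,0) succ=(0,0) retry=(1,0)
step 2 (t2 CAS): counter=5 r=(0,0) succ=(0,0) retry=(1,1)
step 3 (t1 LOAD): counter=5 r=(5,0) succ=(0,0) retry=(1,1)
step 4 (t1 CAS): counter=6 r=(5,0) succ=(1,0) retry=(1,1)

counter=6 r=(5,0) succ=(1,0) retry=(1,1)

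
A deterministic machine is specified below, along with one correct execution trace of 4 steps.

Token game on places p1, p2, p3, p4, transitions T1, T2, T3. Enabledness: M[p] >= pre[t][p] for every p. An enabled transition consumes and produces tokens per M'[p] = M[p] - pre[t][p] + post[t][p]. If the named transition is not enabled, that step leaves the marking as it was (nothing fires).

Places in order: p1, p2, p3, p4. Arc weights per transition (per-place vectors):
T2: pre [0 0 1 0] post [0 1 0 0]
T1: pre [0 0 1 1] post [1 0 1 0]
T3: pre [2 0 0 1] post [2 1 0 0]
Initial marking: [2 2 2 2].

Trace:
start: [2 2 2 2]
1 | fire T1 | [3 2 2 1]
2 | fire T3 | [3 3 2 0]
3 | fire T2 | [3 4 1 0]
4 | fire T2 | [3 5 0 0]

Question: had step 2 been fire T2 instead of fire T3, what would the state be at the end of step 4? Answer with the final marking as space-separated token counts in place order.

3 4 0 1

(re-executing from step 2 with the substitution; state before step 2: [3 2 2 1])
2 | fire T2 | [3 3 1 1]
3 | fire T2 | [3 4 0 1]
4 | fire T2 | [3 4 0 1]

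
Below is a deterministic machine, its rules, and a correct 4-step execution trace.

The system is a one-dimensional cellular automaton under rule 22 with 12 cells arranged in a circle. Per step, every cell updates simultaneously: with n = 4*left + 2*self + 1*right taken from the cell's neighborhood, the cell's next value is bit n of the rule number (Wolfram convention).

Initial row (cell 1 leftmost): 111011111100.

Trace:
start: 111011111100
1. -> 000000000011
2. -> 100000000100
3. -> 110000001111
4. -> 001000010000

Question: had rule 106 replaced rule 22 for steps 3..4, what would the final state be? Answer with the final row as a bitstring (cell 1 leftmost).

000000010010

(re-executing steps 3..4 under rule 106; state before step 3: 100000000100)
3. -> 000000001001
4. -> 000000010010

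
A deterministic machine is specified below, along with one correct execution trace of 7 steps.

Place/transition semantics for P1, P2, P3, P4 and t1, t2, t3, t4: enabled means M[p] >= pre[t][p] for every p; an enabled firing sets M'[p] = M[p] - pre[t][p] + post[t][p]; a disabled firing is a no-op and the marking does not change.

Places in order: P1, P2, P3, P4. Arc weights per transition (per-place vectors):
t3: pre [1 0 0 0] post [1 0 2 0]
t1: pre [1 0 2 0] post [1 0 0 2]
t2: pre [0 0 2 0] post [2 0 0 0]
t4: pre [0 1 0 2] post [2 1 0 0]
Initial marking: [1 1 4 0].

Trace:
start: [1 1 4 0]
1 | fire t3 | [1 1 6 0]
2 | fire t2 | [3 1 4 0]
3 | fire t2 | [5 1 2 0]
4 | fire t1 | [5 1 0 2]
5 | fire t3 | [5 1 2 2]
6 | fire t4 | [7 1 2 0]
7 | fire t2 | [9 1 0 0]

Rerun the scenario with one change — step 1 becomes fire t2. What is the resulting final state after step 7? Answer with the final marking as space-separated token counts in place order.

(re-executing from step 1 with the substitution; state before step 1: [1 1 4 0])
1 | fire t2 | [3 1 2 0]
2 | fire t2 | [5 1 0 0]
3 | fire t2 | [5 1 0 0]
4 | fire t1 | [5 1 0 0]
5 | fire t3 | [5 1 2 0]
6 | fire t4 | [5 1 2 0]
7 | fire t2 | [7 1 0 0]

7 1 0 0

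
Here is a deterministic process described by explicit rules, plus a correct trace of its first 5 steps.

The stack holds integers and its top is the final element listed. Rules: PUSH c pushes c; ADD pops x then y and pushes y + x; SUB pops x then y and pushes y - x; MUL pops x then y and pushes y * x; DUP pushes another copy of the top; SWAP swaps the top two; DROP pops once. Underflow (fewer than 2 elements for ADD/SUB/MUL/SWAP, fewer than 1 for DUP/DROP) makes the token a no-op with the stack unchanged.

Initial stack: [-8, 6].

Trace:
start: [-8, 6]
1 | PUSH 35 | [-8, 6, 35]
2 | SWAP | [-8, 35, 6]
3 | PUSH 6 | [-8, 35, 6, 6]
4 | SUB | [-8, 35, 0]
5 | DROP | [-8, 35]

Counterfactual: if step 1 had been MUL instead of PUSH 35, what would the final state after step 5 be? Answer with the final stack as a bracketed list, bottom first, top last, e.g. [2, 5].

[]

(re-executing from step 1 with the substitution; state before step 1: [-8, 6])
1 | MUL | [-48]
2 | SWAP | [-48]
3 | PUSH 6 | [-48, 6]
4 | SUB | [-54]
5 | DROP | []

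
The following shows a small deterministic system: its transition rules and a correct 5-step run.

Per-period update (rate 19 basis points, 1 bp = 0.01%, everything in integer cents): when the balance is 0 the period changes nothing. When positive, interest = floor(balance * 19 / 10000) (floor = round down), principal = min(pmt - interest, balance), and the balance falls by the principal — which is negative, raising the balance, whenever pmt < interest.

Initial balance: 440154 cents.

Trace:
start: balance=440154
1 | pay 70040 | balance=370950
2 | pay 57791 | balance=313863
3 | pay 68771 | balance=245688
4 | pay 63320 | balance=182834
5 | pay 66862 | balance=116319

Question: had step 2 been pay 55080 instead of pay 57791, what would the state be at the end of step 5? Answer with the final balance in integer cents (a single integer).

119045

(re-executing from step 2 with the substitution; state before step 2: balance=370950)
2 | pay 55080 | balance=316574
3 | pay 68771 | balance=248404
4 | pay 63320 | balance=185555
5 | pay 66862 | balance=119045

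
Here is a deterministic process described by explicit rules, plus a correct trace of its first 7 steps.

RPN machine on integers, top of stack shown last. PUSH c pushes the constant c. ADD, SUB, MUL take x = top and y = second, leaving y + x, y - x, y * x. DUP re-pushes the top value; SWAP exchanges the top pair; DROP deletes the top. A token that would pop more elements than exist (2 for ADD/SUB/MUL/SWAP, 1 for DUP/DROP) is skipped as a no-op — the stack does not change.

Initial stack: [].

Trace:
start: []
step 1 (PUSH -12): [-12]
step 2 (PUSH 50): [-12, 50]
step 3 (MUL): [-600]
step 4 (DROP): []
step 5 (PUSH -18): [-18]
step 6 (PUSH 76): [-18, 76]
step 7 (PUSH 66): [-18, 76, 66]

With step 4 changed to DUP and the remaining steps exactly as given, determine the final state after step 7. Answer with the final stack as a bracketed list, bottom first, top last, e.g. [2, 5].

[-600, -600, -18, 76, 66]

(re-executing from step 4 with the substitution; state before step 4: [-600])
step 4 (DUP): [-600, -600]
step 5 (PUSH -18): [-600, -600, -18]
step 6 (PUSH 76): [-600, -600, -18, 76]
step 7 (PUSH 66): [-600, -600, -18, 76, 66]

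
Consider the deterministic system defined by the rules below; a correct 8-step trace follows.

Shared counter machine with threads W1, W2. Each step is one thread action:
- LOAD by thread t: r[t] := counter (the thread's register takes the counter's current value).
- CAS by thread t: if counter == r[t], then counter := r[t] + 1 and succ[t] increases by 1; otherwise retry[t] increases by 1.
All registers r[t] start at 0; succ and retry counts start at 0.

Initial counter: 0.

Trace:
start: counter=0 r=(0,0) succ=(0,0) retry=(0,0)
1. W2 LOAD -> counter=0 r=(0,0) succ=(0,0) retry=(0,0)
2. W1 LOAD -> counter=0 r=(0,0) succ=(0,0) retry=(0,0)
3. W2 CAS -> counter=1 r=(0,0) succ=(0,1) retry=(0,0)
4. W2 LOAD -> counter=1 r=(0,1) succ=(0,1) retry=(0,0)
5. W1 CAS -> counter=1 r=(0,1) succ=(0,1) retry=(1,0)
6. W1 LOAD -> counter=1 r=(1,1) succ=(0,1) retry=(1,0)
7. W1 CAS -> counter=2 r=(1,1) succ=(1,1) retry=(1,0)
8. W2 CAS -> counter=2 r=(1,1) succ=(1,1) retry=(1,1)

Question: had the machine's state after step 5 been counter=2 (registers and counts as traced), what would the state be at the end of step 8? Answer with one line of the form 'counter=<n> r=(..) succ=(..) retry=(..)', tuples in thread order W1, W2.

state after step 5 := counter=2 r=(0,1) succ=(0,1) retry=(1,0)
6. W1 LOAD -> counter=2 r=(2,1) succ=(0,1) retry=(1,0)
7. W1 CAS -> counter=3 r=(2,1) succ=(1,1) retry=(1,0)
8. W2 CAS -> counter=3 r=(2,1) succ=(1,1) retry=(1,1)

counter=3 r=(2,1) succ=(1,1) retry=(1,1)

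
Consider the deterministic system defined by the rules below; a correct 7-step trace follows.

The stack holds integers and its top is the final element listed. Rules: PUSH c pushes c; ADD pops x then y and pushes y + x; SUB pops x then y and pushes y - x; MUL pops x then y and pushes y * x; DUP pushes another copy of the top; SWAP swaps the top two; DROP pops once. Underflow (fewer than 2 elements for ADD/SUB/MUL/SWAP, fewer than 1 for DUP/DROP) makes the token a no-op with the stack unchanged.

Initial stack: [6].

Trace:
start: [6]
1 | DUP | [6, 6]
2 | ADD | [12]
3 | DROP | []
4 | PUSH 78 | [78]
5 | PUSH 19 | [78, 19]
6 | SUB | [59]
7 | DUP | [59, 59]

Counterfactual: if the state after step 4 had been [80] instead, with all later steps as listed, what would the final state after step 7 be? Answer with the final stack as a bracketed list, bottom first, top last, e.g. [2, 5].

[61, 61]

state after step 4 := [80]
5 | PUSH 19 | [80, 19]
6 | SUB | [61]
7 | DUP | [61, 61]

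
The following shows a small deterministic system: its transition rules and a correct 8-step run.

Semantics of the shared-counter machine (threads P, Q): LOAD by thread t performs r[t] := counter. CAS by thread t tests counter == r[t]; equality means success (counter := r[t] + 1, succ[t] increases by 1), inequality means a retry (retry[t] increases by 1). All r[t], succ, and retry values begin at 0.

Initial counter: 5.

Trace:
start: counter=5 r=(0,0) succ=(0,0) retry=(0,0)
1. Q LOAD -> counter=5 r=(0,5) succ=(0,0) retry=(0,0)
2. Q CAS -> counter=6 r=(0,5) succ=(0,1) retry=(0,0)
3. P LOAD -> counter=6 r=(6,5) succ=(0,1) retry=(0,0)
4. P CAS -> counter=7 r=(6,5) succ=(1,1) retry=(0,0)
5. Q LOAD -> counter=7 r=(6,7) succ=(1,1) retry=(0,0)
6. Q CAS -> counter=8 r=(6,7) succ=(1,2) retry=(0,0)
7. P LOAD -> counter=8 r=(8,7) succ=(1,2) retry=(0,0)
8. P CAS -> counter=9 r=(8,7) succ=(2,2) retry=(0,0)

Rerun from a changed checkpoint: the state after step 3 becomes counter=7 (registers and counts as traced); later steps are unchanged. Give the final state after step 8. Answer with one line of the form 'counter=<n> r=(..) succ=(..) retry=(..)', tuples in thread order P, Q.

state after step 3 := counter=7 r=(6,5) succ=(0,1) retry=(0,0)
4. P CAS -> counter=7 r=(6,5) succ=(0,1) retry=(1,0)
5. Q LOAD -> counter=7 r=(6,7) succ=(0,1) retry=(1,0)
6. Q CAS -> counter=8 r=(6,7) succ=(0,2) retry=(1,0)
7. P LOAD -> counter=8 r=(8,7) succ=(0,2) retry=(1,0)
8. P CAS -> counter=9 r=(8,7) succ=(1,2) retry=(1,0)

counter=9 r=(8,7) succ=(1,2) retry=(1,0)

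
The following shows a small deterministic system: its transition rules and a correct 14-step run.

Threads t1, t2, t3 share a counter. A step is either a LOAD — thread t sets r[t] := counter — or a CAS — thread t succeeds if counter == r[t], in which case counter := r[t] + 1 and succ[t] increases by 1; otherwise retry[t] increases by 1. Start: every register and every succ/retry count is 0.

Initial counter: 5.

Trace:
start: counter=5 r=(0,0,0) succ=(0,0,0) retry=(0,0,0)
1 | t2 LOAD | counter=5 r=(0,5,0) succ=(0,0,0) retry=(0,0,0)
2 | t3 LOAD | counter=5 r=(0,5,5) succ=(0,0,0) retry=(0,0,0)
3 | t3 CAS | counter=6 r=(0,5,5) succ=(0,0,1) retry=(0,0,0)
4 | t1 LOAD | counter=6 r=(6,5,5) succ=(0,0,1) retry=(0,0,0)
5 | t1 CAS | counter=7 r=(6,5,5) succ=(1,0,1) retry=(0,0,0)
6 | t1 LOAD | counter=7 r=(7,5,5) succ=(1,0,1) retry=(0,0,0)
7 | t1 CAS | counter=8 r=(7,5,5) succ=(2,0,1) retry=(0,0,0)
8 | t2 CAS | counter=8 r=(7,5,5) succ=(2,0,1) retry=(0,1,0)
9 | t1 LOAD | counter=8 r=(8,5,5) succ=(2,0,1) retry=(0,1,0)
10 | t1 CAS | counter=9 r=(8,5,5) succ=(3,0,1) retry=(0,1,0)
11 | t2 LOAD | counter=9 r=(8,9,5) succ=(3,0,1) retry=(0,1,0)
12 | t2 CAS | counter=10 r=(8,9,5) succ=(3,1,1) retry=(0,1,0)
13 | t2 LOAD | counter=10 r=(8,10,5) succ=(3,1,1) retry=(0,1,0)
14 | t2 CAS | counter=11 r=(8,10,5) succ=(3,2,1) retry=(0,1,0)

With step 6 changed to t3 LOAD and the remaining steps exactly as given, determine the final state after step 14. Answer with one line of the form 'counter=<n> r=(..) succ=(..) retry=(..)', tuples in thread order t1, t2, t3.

(re-executing from step 6 with the substitution; state before step 6: counter=7 r=(6,5,5) succ=(1,0,1) retry=(0,0,0))
6 | t3 LOAD | counter=7 r=(6,5,7) succ=(1,0,1) retry=(0,0,0)
7 | t1 CAS | counter=7 r=(6,5,7) succ=(1,0,1) retry=(1,0,0)
8 | t2 CAS | counter=7 r=(6,5,7) succ=(1,0,1) retry=(1,1,0)
9 | t1 LOAD | counter=7 r=(7,5,7) succ=(1,0,1) retry=(1,1,0)
10 | t1 CAS | counter=8 r=(7,5,7) succ=(2,0,1) retry=(1,1,0)
11 | t2 LOAD | counter=8 r=(7,8,7) succ=(2,0,1) retry=(1,1,0)
12 | t2 CAS | counter=9 r=(7,8,7) succ=(2,1,1) retry=(1,1,0)
13 | t2 LOAD | counter=9 r=(7,9,7) succ=(2,1,1) retry=(1,1,0)
14 | t2 CAS | counter=10 r=(7,9,7) succ=(2,2,1) retry=(1,1,0)

counter=10 r=(7,9,7) succ=(2,2,1) retry=(1,1,0)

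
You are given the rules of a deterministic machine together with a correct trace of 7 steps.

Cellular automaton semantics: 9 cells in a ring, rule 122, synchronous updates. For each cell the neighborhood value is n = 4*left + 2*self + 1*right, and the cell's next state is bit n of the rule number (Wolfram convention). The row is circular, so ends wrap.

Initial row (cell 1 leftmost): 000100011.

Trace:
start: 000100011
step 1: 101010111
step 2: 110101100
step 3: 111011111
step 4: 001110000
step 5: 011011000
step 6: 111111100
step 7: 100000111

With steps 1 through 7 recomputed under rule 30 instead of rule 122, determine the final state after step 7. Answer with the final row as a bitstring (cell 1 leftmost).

(re-executing steps 1..7 under rule 30; state before step 1: 000100011)
step 1: 101110110
step 2: 101000100
step 3: 101101111
step 4: 001001000
step 5: 011111100
step 6: 110000010
step 7: 101000110

101000110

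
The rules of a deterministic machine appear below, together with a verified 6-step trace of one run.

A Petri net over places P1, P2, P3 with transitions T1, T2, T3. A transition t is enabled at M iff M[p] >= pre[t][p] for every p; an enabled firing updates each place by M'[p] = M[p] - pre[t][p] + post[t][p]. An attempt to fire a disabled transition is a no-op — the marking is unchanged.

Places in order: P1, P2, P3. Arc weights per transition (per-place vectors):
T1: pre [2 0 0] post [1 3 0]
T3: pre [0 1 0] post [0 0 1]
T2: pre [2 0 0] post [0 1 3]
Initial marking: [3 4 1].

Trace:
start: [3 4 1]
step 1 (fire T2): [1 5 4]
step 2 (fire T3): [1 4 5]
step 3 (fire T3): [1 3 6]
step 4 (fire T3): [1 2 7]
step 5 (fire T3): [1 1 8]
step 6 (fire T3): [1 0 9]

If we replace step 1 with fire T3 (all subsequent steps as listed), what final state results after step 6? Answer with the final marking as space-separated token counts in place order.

3 0 5

(re-executing from step 1 with the substitution; state before step 1: [3 4 1])
step 1 (fire T3): [3 3 2]
step 2 (fire T3): [3 2 3]
step 3 (fire T3): [3 1 4]
step 4 (fire T3): [3 0 5]
step 5 (fire T3): [3 0 5]
step 6 (fire T3): [3 0 5]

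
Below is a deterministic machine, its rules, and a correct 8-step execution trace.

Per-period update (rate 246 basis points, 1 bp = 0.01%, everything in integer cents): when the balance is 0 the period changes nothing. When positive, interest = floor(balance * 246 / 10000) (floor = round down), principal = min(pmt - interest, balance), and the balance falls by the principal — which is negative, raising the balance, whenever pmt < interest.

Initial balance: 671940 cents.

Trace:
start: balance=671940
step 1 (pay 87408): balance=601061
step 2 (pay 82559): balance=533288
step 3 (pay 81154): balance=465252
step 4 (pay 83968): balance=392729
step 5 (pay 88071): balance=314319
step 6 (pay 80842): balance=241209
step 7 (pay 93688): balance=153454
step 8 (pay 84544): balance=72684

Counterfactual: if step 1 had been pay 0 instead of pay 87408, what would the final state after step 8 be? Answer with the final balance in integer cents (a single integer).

(re-executing from step 1 with the substitution; state before step 1: balance=671940)
step 1 (pay 0): balance=688469
step 2 (pay 82559): balance=622846
step 3 (pay 81154): balance=557014
step 4 (pay 83968): balance=486748
step 5 (pay 88071): balance=410651
step 6 (pay 80842): balance=339911
step 7 (pay 93688): balance=254584
step 8 (pay 84544): balance=176302

176302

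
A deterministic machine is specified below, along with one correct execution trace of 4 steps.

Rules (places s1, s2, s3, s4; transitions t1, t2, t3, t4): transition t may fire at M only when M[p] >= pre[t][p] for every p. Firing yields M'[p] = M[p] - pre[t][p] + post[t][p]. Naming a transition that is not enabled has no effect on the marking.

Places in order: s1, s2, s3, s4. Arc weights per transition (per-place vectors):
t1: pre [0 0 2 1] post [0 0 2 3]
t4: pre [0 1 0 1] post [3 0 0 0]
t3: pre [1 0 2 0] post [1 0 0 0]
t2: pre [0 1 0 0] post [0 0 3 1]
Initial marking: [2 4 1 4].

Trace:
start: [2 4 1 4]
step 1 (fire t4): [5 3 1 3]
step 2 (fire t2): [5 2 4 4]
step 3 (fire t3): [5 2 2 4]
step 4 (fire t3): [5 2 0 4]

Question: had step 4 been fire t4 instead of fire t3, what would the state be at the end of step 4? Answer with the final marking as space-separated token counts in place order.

8 1 2 3

(re-executing from step 4 with the substitution; state before step 4: [5 2 2 4])
step 4 (fire t4): [8 1 2 3]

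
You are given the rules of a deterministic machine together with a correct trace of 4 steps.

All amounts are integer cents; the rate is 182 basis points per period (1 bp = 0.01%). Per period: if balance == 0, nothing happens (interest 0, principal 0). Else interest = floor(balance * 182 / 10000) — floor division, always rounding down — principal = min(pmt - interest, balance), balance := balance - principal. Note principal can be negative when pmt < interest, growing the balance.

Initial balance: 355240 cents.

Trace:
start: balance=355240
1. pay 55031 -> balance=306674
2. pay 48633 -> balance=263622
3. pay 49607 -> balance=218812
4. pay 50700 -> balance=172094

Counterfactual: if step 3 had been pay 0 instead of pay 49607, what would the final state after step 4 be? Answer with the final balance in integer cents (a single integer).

222604

(re-executing from step 3 with the substitution; state before step 3: balance=263622)
3. pay 0 -> balance=268419
4. pay 50700 -> balance=222604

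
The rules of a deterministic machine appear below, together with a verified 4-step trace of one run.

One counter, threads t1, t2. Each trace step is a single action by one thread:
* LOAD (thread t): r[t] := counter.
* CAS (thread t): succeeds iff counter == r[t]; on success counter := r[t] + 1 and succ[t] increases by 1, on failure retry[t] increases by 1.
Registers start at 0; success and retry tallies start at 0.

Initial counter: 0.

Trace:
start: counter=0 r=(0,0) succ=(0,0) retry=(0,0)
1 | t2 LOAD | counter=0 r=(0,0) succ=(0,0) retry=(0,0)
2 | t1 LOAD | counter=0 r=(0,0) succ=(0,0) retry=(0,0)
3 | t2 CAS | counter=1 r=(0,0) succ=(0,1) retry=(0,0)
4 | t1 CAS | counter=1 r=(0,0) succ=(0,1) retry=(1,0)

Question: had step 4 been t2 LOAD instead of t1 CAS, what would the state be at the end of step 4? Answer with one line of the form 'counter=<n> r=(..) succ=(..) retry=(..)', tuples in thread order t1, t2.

counter=1 r=(0,1) succ=(0,1) retry=(0,0)

(re-executing from step 4 with the substitution; state before step 4: counter=1 r=(0,0) succ=(0,1) retry=(0,0))
4 | t2 LOAD | counter=1 r=(0,1) succ=(0,1) retry=(0,0)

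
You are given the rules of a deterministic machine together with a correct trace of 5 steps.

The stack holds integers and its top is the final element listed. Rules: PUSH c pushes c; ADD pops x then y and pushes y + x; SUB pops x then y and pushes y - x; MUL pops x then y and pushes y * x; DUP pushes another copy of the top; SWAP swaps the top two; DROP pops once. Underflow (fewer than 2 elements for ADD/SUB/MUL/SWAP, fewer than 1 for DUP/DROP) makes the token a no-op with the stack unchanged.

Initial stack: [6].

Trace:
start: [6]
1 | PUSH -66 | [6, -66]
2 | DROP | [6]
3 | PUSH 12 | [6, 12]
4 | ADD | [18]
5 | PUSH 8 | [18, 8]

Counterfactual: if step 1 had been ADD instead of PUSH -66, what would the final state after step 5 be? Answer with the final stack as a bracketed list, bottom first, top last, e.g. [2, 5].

(re-executing from step 1 with the substitution; state before step 1: [6])
1 | ADD | [6]
2 | DROP | []
3 | PUSH 12 | [12]
4 | ADD | [12]
5 | PUSH 8 | [12, 8]

[12, 8]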